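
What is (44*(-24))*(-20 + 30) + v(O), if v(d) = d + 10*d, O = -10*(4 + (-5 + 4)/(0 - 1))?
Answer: -11110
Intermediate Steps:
O = -50 (O = -10*(4 - 1/(-1)) = -10*(4 - 1*(-1)) = -10*(4 + 1) = -10*5 = -50)
v(d) = 11*d
(44*(-24))*(-20 + 30) + v(O) = (44*(-24))*(-20 + 30) + 11*(-50) = -1056*10 - 550 = -10560 - 550 = -11110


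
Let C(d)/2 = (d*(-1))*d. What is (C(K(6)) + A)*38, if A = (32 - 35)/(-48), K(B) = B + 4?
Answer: -60781/8 ≈ -7597.6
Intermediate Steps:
K(B) = 4 + B
A = 1/16 (A = -3*(-1/48) = 1/16 ≈ 0.062500)
C(d) = -2*d² (C(d) = 2*((d*(-1))*d) = 2*((-d)*d) = 2*(-d²) = -2*d²)
(C(K(6)) + A)*38 = (-2*(4 + 6)² + 1/16)*38 = (-2*10² + 1/16)*38 = (-2*100 + 1/16)*38 = (-200 + 1/16)*38 = -3199/16*38 = -60781/8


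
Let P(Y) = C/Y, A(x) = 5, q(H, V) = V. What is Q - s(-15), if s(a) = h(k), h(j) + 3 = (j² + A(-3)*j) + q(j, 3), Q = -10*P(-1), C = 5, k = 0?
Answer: 50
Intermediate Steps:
P(Y) = 5/Y
Q = 50 (Q = -50/(-1) = -50*(-1) = -10*(-5) = 50)
h(j) = j² + 5*j (h(j) = -3 + ((j² + 5*j) + 3) = -3 + (3 + j² + 5*j) = j² + 5*j)
s(a) = 0 (s(a) = 0*(5 + 0) = 0*5 = 0)
Q - s(-15) = 50 - 1*0 = 50 + 0 = 50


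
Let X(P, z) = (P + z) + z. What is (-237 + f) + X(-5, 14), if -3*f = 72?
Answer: -238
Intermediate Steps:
f = -24 (f = -1/3*72 = -24)
X(P, z) = P + 2*z
(-237 + f) + X(-5, 14) = (-237 - 24) + (-5 + 2*14) = -261 + (-5 + 28) = -261 + 23 = -238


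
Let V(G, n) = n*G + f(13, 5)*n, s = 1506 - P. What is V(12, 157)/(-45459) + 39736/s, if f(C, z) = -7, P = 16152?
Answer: -302975989/110965419 ≈ -2.7304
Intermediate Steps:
s = -14646 (s = 1506 - 1*16152 = 1506 - 16152 = -14646)
V(G, n) = -7*n + G*n (V(G, n) = n*G - 7*n = G*n - 7*n = -7*n + G*n)
V(12, 157)/(-45459) + 39736/s = (157*(-7 + 12))/(-45459) + 39736/(-14646) = (157*5)*(-1/45459) + 39736*(-1/14646) = 785*(-1/45459) - 19868/7323 = -785/45459 - 19868/7323 = -302975989/110965419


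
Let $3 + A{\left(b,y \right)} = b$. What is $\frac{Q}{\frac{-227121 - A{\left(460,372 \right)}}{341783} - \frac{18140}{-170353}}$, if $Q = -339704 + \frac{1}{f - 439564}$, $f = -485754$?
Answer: $\frac{156424960154704895131}{257575721274356} \approx 6.073 \cdot 10^{5}$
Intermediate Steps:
$A{\left(b,y \right)} = -3 + b$
$Q = - \frac{314334225873}{925318}$ ($Q = -339704 + \frac{1}{-485754 - 439564} = -339704 + \frac{1}{-925318} = -339704 - \frac{1}{925318} = - \frac{314334225873}{925318} \approx -3.397 \cdot 10^{5}$)
$\frac{Q}{\frac{-227121 - A{\left(460,372 \right)}}{341783} - \frac{18140}{-170353}} = - \frac{314334225873}{925318 \left(\frac{-227121 - \left(-3 + 460\right)}{341783} - \frac{18140}{-170353}\right)} = - \frac{314334225873}{925318 \left(\left(-227121 - 457\right) \frac{1}{341783} - - \frac{18140}{170353}\right)} = - \frac{314334225873}{925318 \left(\left(-227121 - 457\right) \frac{1}{341783} + \frac{18140}{170353}\right)} = - \frac{314334225873}{925318 \left(\left(-227578\right) \frac{1}{341783} + \frac{18140}{170353}\right)} = - \frac{314334225873}{925318 \left(- \frac{17506}{26291} + \frac{18140}{170353}\right)} = - \frac{314334225873}{925318 \left(- \frac{2505280878}{4478750723}\right)} = \left(- \frac{314334225873}{925318}\right) \left(- \frac{4478750723}{2505280878}\right) = \frac{156424960154704895131}{257575721274356}$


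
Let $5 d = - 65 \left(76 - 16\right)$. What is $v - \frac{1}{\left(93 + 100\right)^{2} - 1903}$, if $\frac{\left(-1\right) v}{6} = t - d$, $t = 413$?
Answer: $- \frac{253006669}{35346} \approx -7158.0$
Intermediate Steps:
$d = -780$ ($d = \frac{\left(-65\right) \left(76 - 16\right)}{5} = \frac{\left(-65\right) 60}{5} = \frac{1}{5} \left(-3900\right) = -780$)
$v = -7158$ ($v = - 6 \left(413 - -780\right) = - 6 \left(413 + 780\right) = \left(-6\right) 1193 = -7158$)
$v - \frac{1}{\left(93 + 100\right)^{2} - 1903} = -7158 - \frac{1}{\left(93 + 100\right)^{2} - 1903} = -7158 - \frac{1}{193^{2} - 1903} = -7158 - \frac{1}{37249 - 1903} = -7158 - \frac{1}{35346} = - \frac{253006669}{35346}$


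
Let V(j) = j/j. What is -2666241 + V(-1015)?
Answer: -2666240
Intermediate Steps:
V(j) = 1
-2666241 + V(-1015) = -2666241 + 1 = -2666240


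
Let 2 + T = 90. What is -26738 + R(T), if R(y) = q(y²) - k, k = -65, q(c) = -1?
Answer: -26674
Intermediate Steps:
T = 88 (T = -2 + 90 = 88)
R(y) = 64 (R(y) = -1 - 1*(-65) = -1 + 65 = 64)
-26738 + R(T) = -26738 + 64 = -26674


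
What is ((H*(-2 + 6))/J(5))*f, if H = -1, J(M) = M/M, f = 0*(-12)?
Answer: 0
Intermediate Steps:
f = 0
J(M) = 1
((H*(-2 + 6))/J(5))*f = (-(-2 + 6)/1)*0 = (-1*4*1)*0 = -4*1*0 = -4*0 = 0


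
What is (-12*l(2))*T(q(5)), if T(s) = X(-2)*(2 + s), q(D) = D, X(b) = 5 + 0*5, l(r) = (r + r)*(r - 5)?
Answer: 5040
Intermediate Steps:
l(r) = 2*r*(-5 + r) (l(r) = (2*r)*(-5 + r) = 2*r*(-5 + r))
X(b) = 5 (X(b) = 5 + 0 = 5)
T(s) = 10 + 5*s (T(s) = 5*(2 + s) = 10 + 5*s)
(-12*l(2))*T(q(5)) = (-24*2*(-5 + 2))*(10 + 5*5) = (-24*2*(-3))*(10 + 25) = -12*(-12)*35 = 144*35 = 5040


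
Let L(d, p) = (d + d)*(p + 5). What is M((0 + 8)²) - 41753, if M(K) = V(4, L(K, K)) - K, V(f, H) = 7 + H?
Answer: -32978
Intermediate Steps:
L(d, p) = 2*d*(5 + p) (L(d, p) = (2*d)*(5 + p) = 2*d*(5 + p))
M(K) = 7 - K + 2*K*(5 + K) (M(K) = (7 + 2*K*(5 + K)) - K = 7 - K + 2*K*(5 + K))
M((0 + 8)²) - 41753 = (7 - (0 + 8)² + 2*(0 + 8)²*(5 + (0 + 8)²)) - 41753 = (7 - 1*8² + 2*8²*(5 + 8²)) - 41753 = (7 - 1*64 + 2*64*(5 + 64)) - 41753 = (7 - 64 + 2*64*69) - 41753 = (7 - 64 + 8832) - 41753 = 8775 - 41753 = -32978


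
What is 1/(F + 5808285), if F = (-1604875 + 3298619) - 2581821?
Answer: 1/4920208 ≈ 2.0324e-7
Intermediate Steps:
F = -888077 (F = 1693744 - 2581821 = -888077)
1/(F + 5808285) = 1/(-888077 + 5808285) = 1/4920208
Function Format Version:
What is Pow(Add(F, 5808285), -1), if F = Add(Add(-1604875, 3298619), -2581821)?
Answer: Rational(1, 4920208) ≈ 2.0324e-7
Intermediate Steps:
F = -888077 (F = Add(1693744, -2581821) = -888077)
Pow(Add(F, 5808285), -1) = Pow(Add(-888077, 5808285), -1) = Pow(4920208, -1) = Rational(1, 4920208)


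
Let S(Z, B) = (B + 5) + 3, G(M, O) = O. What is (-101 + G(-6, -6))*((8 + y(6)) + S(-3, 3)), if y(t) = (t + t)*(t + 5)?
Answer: -16157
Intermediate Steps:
S(Z, B) = 8 + B (S(Z, B) = (5 + B) + 3 = 8 + B)
y(t) = 2*t*(5 + t) (y(t) = (2*t)*(5 + t) = 2*t*(5 + t))
(-101 + G(-6, -6))*((8 + y(6)) + S(-3, 3)) = (-101 - 6)*((8 + 2*6*(5 + 6)) + (8 + 3)) = -107*((8 + 2*6*11) + 11) = -107*((8 + 132) + 11) = -107*(140 + 11) = -107*151 = -16157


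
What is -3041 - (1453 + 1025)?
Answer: -5519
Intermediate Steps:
-3041 - (1453 + 1025) = -3041 - 1*2478 = -3041 - 2478 = -5519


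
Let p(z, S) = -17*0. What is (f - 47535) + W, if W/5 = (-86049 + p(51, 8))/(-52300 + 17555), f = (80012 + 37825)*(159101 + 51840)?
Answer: 172728562698867/6949 ≈ 2.4857e+10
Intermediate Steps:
p(z, S) = 0
f = 24856654617 (f = 117837*210941 = 24856654617)
W = 86049/6949 (W = 5*((-86049 + 0)/(-52300 + 17555)) = 5*(-86049/(-34745)) = 5*(-86049*(-1/34745)) = 5*(86049/34745) = 86049/6949 ≈ 12.383)
(f - 47535) + W = (24856654617 - 47535) + 86049/6949 = 24856607082 + 86049/6949 = 172728562698867/6949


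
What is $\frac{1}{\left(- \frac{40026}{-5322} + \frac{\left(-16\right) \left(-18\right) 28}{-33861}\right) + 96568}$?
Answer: $\frac{10011569}{966870106513} \approx 1.0355 \cdot 10^{-5}$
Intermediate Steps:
$\frac{1}{\left(- \frac{40026}{-5322} + \frac{\left(-16\right) \left(-18\right) 28}{-33861}\right) + 96568} = \frac{1}{\left(\left(-40026\right) \left(- \frac{1}{5322}\right) + 288 \cdot 28 \left(- \frac{1}{33861}\right)\right) + 96568} = \frac{1}{\left(\frac{6671}{887} + 8064 \left(- \frac{1}{33861}\right)\right) + 96568} = \frac{1}{\left(\frac{6671}{887} - \frac{2688}{11287}\right) + 96568} = \frac{1}{\frac{72911321}{10011569} + 96568} = \frac{1}{\frac{966870106513}{10011569}} = \frac{10011569}{966870106513}$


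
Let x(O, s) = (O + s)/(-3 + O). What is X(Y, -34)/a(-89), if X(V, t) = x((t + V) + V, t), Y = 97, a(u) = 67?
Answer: 126/10519 ≈ 0.011978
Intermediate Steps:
x(O, s) = (O + s)/(-3 + O)
X(V, t) = (2*V + 2*t)/(-3 + t + 2*V) (X(V, t) = (((t + V) + V) + t)/(-3 + ((t + V) + V)) = (((V + t) + V) + t)/(-3 + ((V + t) + V)) = ((t + 2*V) + t)/(-3 + (t + 2*V)) = (2*V + 2*t)/(-3 + t + 2*V))
X(Y, -34)/a(-89) = (2*(97 - 34)/(-3 - 34 + 2*97))/67 = (2*63/(-3 - 34 + 194))*(1/67) = (2*63/157)*(1/67) = (2*(1/157)*63)*(1/67) = (126/157)*(1/67) = 126/10519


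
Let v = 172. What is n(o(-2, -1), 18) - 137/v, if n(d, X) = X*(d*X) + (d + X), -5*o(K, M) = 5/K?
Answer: 30909/172 ≈ 179.70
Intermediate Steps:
o(K, M) = -1/K
n(d, X) = X + d + d*X**2 (n(d, X) = X*(X*d) + (X + d) = d*X**2 + (X + d) = X + d + d*X**2)
n(o(-2, -1), 18) - 137/v = (18 - 1/(-2) - 1/(-2)*18**2) - 137/172 = (18 - 1*(-1/2) - 1*(-1/2)*324) - 137/172 = (18 + 1/2 + (1/2)*324) - 1*137/172 = (18 + 1/2 + 162) - 137/172 = 361/2 - 137/172 = 30909/172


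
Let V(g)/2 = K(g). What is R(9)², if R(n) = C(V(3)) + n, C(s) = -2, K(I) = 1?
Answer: 49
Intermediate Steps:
V(g) = 2 (V(g) = 2*1 = 2)
R(n) = -2 + n
R(9)² = (-2 + 9)² = 7² = 49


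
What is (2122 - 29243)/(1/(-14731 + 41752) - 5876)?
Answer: 732836541/158775395 ≈ 4.6156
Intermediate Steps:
(2122 - 29243)/(1/(-14731 + 41752) - 5876) = -27121/(1/27021 - 5876) = -27121/(-158775395/27021) = -27121*(-27021/158775395) = 732836541/158775395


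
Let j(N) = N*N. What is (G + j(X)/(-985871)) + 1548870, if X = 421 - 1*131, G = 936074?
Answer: 2449834142124/985871 ≈ 2.4849e+6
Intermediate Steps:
X = 290 (X = 421 - 131 = 290)
j(N) = N²
(G + j(X)/(-985871)) + 1548870 = (936074 + 290²/(-985871)) + 1548870 = (936074 + 84100*(-1/985871)) + 1548870 = (936074 - 84100/985871) + 1548870 = 922848126354/985871 + 1548870 = 2449834142124/985871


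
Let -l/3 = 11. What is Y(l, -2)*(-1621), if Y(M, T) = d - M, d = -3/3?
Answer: -51872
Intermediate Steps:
d = -1 (d = -3*⅓ = -1)
l = -33 (l = -3*11 = -33)
Y(M, T) = -1 - M
Y(l, -2)*(-1621) = (-1 - 1*(-33))*(-1621) = (-1 + 33)*(-1621) = 32*(-1621) = -51872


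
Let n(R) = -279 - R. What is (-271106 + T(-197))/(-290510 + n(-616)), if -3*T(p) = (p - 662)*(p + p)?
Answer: 1151764/870519 ≈ 1.3231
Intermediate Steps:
T(p) = -2*p*(-662 + p)/3 (T(p) = -(p - 662)*(p + p)/3 = -(-662 + p)*2*p/3 = -2*p*(-662 + p)/3)
(-271106 + T(-197))/(-290510 + n(-616)) = (-271106 + (⅔)*(-197)*(662 - 1*(-197)))/(-290510 + (-279 - 1*(-616))) = (-271106 + (⅔)*(-197)*(662 + 197))/(-290510 + (-279 + 616)) = (-271106 + (⅔)*(-197)*859)/(-290510 + 337) = (-271106 - 338446/3)/(-290173) = -1151764/3*(-1/290173) = 1151764/870519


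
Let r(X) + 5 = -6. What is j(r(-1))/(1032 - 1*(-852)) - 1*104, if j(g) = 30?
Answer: -32651/314 ≈ -103.98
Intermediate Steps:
r(X) = -11 (r(X) = -5 - 6 = -11)
j(r(-1))/(1032 - 1*(-852)) - 1*104 = 30/(1032 - 1*(-852)) - 1*104 = 30/(1032 + 852) - 104 = 30/1884 - 104 = 30*(1/1884) - 104 = 5/314 - 104 = -32651/314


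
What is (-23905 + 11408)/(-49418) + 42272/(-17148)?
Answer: -468674785/211854966 ≈ -2.2122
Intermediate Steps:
(-23905 + 11408)/(-49418) + 42272/(-17148) = -12497*(-1/49418) + 42272*(-1/17148) = 12497/49418 - 10568/4287 = -468674785/211854966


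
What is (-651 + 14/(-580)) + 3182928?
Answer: 922860323/290 ≈ 3.1823e+6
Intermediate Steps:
(-651 + 14/(-580)) + 3182928 = (-651 - 1/580*14) + 3182928 = (-651 - 7/290) + 3182928 = -188797/290 + 3182928 = 922860323/290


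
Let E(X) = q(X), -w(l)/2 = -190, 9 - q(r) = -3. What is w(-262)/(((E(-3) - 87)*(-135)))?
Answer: 76/2025 ≈ 0.037531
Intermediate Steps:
q(r) = 12 (q(r) = 9 - 1*(-3) = 9 + 3 = 12)
w(l) = 380 (w(l) = -2*(-190) = 380)
E(X) = 12
w(-262)/(((E(-3) - 87)*(-135))) = 380/(((12 - 87)*(-135))) = 380/((-75*(-135))) = 380/10125 = 380*(1/10125) = 76/2025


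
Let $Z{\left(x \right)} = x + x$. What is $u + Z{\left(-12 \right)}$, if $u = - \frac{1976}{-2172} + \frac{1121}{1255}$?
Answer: $- \frac{15126487}{681465} \approx -22.197$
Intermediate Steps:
$u = \frac{1228673}{681465}$ ($u = \left(-1976\right) \left(- \frac{1}{2172}\right) + 1121 \cdot \frac{1}{1255} = \frac{494}{543} + \frac{1121}{1255} = \frac{1228673}{681465} \approx 1.803$)
$Z{\left(x \right)} = 2 x$
$u + Z{\left(-12 \right)} = \frac{1228673}{681465} + 2 \left(-12\right) = \frac{1228673}{681465} - 24 = - \frac{15126487}{681465}$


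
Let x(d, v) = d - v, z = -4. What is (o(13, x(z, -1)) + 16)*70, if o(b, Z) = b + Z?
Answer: 1820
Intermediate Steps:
o(b, Z) = Z + b
(o(13, x(z, -1)) + 16)*70 = (((-4 - 1*(-1)) + 13) + 16)*70 = (((-4 + 1) + 13) + 16)*70 = ((-3 + 13) + 16)*70 = (10 + 16)*70 = 26*70 = 1820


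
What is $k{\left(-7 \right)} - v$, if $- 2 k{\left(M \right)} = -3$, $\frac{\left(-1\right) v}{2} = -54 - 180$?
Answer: $- \frac{933}{2} \approx -466.5$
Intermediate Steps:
$v = 468$ ($v = - 2 \left(-54 - 180\right) = \left(-2\right) \left(-234\right) = 468$)
$k{\left(M \right)} = \frac{3}{2}$ ($k{\left(M \right)} = \left(- \frac{1}{2}\right) \left(-3\right) = \frac{3}{2}$)
$k{\left(-7 \right)} - v = \frac{3}{2} - 468 = - \frac{933}{2}$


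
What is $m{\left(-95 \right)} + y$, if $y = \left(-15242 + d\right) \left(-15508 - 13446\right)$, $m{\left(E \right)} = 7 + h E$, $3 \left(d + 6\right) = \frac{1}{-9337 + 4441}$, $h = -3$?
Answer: $\frac{3242309066573}{7344} \approx 4.4149 \cdot 10^{8}$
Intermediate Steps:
$d = - \frac{88129}{14688}$ ($d = -6 + \frac{1}{3 \left(-9337 + 4441\right)} = -6 + \frac{1}{3 \left(-4896\right)} = -6 + \frac{1}{3} \left(- \frac{1}{4896}\right) = -6 - \frac{1}{14688} = - \frac{88129}{14688} \approx -6.0001$)
$m{\left(E \right)} = 7 - 3 E$
$y = \frac{3242306922125}{7344}$ ($y = \left(-15242 - \frac{88129}{14688}\right) \left(-15508 - 13446\right) = \left(- \frac{223962625}{14688}\right) \left(-28954\right) = \frac{3242306922125}{7344} \approx 4.4149 \cdot 10^{8}$)
$m{\left(-95 \right)} + y = \left(7 - -285\right) + \frac{3242306922125}{7344} = \left(7 + 285\right) + \frac{3242306922125}{7344} = 292 + \frac{3242306922125}{7344} = \frac{3242309066573}{7344}$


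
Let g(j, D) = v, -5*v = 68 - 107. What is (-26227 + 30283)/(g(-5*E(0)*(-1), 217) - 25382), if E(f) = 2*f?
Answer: -20280/126871 ≈ -0.15985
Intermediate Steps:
v = 39/5 (v = -(68 - 107)/5 = -⅕*(-39) = 39/5 ≈ 7.8000)
g(j, D) = 39/5
(-26227 + 30283)/(g(-5*E(0)*(-1), 217) - 25382) = (-26227 + 30283)/(39/5 - 25382) = 4056/(-126871/5) = 4056*(-5/126871) = -20280/126871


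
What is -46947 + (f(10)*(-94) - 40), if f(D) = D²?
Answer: -56387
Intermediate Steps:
-46947 + (f(10)*(-94) - 40) = -46947 + (10²*(-94) - 40) = -46947 + (100*(-94) - 40) = -46947 + (-9400 - 40) = -46947 - 9440 = -56387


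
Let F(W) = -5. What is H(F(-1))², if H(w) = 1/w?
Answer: 1/25 ≈ 0.040000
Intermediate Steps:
H(F(-1))² = (1/(-5))² = (-⅕)² = 1/25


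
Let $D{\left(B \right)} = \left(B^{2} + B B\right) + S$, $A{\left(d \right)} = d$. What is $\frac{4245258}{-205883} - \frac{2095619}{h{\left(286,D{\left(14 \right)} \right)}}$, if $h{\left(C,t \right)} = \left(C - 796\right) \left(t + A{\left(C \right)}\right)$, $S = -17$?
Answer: $- \frac{999666597803}{69405218130} \approx -14.403$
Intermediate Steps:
$D{\left(B \right)} = -17 + 2 B^{2}$ ($D{\left(B \right)} = \left(B^{2} + B B\right) - 17 = \left(B^{2} + B^{2}\right) - 17 = 2 B^{2} - 17 = -17 + 2 B^{2}$)
$h{\left(C,t \right)} = \left(-796 + C\right) \left(C + t\right)$ ($h{\left(C,t \right)} = \left(C - 796\right) \left(t + C\right) = \left(-796 + C\right) \left(C + t\right)$)
$\frac{4245258}{-205883} - \frac{2095619}{h{\left(286,D{\left(14 \right)} \right)}} = \frac{4245258}{-205883} - \frac{2095619}{286^{2} - 227656 - 796 \left(-17 + 2 \cdot 14^{2}\right) + 286 \left(-17 + 2 \cdot 14^{2}\right)} = 4245258 \left(- \frac{1}{205883}\right) - \frac{2095619}{81796 - 227656 - 796 \left(-17 + 2 \cdot 196\right) + 286 \left(-17 + 2 \cdot 196\right)} = - \frac{4245258}{205883} - \frac{2095619}{81796 - 227656 - 796 \left(-17 + 392\right) + 286 \left(-17 + 392\right)} = - \frac{4245258}{205883} - \frac{2095619}{81796 - 227656 - 298500 + 286 \cdot 375} = - \frac{4245258}{205883} - \frac{2095619}{81796 - 227656 - 298500 + 107250} = - \frac{4245258}{205883} - \frac{2095619}{-337110} = - \frac{4245258}{205883} - - \frac{2095619}{337110} = - \frac{4245258}{205883} + \frac{2095619}{337110} = - \frac{999666597803}{69405218130}$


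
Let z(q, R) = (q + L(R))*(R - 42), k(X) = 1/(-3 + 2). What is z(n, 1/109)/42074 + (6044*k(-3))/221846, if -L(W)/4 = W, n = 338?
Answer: -10106546787383/27724160841031 ≈ -0.36454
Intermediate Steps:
L(W) = -4*W
k(X) = -1 (k(X) = 1/(-1) = -1)
z(q, R) = (-42 + R)*(q - 4*R) (z(q, R) = (q - 4*R)*(R - 42) = (q - 4*R)*(-42 + R) = (-42 + R)*(q - 4*R))
z(n, 1/109)/42074 + (6044*k(-3))/221846 = (-42*338 - 4*(1/109)**2 + 168/109 + 338/109)/42074 + (6044*(-1))/221846 = (-14196 - 4*(1/109)**2 + 168*(1/109) + (1/109)*338)*(1/42074) - 6044*1/221846 = (-14196 - 4*1/11881 + 168/109 + 338/109)*(1/42074) - 3022/110923 = (-14196 - 4/11881 + 168/109 + 338/109)*(1/42074) - 3022/110923 = -168607526/11881*1/42074 - 3022/110923 = -84303763/249940597 - 3022/110923 = -10106546787383/27724160841031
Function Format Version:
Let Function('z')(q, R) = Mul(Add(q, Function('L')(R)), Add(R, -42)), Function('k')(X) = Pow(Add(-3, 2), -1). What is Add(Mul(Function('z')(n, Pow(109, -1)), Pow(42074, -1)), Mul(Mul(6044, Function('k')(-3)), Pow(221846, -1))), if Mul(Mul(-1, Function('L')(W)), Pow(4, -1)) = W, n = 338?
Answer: Rational(-10106546787383, 27724160841031) ≈ -0.36454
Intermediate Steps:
Function('L')(W) = Mul(-4, W)
Function('k')(X) = -1 (Function('k')(X) = Pow(-1, -1) = -1)
Function('z')(q, R) = Mul(Add(-42, R), Add(q, Mul(-4, R))) (Function('z')(q, R) = Mul(Add(q, Mul(-4, R)), Add(R, -42)) = Mul(Add(q, Mul(-4, R)), Add(-42, R)) = Mul(Add(-42, R), Add(q, Mul(-4, R))))
Add(Mul(Function('z')(n, Pow(109, -1)), Pow(42074, -1)), Mul(Mul(6044, Function('k')(-3)), Pow(221846, -1))) = Add(Mul(Add(Mul(-42, 338), Mul(-4, Pow(Pow(109, -1), 2)), Mul(168, Pow(109, -1)), Mul(Pow(109, -1), 338)), Pow(42074, -1)), Mul(Mul(6044, -1), Pow(221846, -1))) = Add(Mul(Add(-14196, Mul(-4, Pow(Rational(1, 109), 2)), Mul(168, Rational(1, 109)), Mul(Rational(1, 109), 338)), Rational(1, 42074)), Mul(-6044, Rational(1, 221846))) = Add(Mul(Add(-14196, Mul(-4, Rational(1, 11881)), Rational(168, 109), Rational(338, 109)), Rational(1, 42074)), Rational(-3022, 110923)) = Add(Mul(Add(-14196, Rational(-4, 11881), Rational(168, 109), Rational(338, 109)), Rational(1, 42074)), Rational(-3022, 110923)) = Add(Mul(Rational(-168607526, 11881), Rational(1, 42074)), Rational(-3022, 110923)) = Add(Rational(-84303763, 249940597), Rational(-3022, 110923)) = Rational(-10106546787383, 27724160841031)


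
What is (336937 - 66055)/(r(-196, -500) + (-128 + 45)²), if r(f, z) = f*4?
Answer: 90294/2035 ≈ 44.370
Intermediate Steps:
r(f, z) = 4*f
(336937 - 66055)/(r(-196, -500) + (-128 + 45)²) = (336937 - 66055)/(4*(-196) + (-128 + 45)²) = 270882/(-784 + (-83)²) = 270882/(-784 + 6889) = 270882/6105 = 270882*(1/6105) = 90294/2035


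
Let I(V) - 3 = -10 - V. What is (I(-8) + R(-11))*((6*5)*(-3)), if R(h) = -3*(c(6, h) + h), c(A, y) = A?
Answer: -1440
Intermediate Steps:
I(V) = -7 - V (I(V) = 3 + (-10 - V) = -7 - V)
R(h) = -18 - 3*h (R(h) = -3*(6 + h) = -18 - 3*h)
(I(-8) + R(-11))*((6*5)*(-3)) = ((-7 - 1*(-8)) + (-18 - 3*(-11)))*((6*5)*(-3)) = ((-7 + 8) + (-18 + 33))*(30*(-3)) = (1 + 15)*(-90) = 16*(-90) = -1440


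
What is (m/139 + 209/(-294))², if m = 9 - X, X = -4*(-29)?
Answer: 3661339081/1670029956 ≈ 2.1924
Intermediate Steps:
X = 116
m = -107 (m = 9 - 1*116 = 9 - 116 = -107)
(m/139 + 209/(-294))² = (-107/139 + 209/(-294))² = (-107*1/139 + 209*(-1/294))² = (-107/139 - 209/294)² = (-60509/40866)² = 3661339081/1670029956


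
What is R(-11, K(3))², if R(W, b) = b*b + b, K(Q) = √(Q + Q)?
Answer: 42 + 12*√6 ≈ 71.394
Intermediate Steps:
K(Q) = √2*√Q (K(Q) = √(2*Q) = √2*√Q)
R(W, b) = b + b² (R(W, b) = b² + b = b + b²)
R(-11, K(3))² = ((√2*√3)*(1 + √2*√3))² = (√6*(1 + √6))² = 6*(1 + √6)²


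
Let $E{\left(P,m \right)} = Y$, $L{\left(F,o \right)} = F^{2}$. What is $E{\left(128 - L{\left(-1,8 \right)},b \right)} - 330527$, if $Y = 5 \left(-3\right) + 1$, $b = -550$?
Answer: $-330541$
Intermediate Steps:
$Y = -14$ ($Y = -15 + 1 = -14$)
$E{\left(P,m \right)} = -14$
$E{\left(128 - L{\left(-1,8 \right)},b \right)} - 330527 = -14 - 330527 = -330541$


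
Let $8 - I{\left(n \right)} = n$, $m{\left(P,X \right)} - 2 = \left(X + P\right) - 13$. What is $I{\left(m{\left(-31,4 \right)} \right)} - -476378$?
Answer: $476424$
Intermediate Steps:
$m{\left(P,X \right)} = -11 + P + X$ ($m{\left(P,X \right)} = 2 - \left(13 - P - X\right) = 2 + \left(-13 + P + X\right) = -11 + P + X$)
$I{\left(n \right)} = 8 - n$
$I{\left(m{\left(-31,4 \right)} \right)} - -476378 = \left(8 - \left(-11 - 31 + 4\right)\right) - -476378 = \left(8 - -38\right) + 476378 = \left(8 + 38\right) + 476378 = 46 + 476378 = 476424$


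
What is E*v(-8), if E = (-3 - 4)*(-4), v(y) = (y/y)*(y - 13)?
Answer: -588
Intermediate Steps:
v(y) = -13 + y (v(y) = 1*(-13 + y) = -13 + y)
E = 28 (E = -7*(-4) = 28)
E*v(-8) = 28*(-13 - 8) = 28*(-21) = -588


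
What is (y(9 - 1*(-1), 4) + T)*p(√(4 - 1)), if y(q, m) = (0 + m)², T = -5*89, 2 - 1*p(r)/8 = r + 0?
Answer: -6864 + 3432*√3 ≈ -919.60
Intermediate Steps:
p(r) = 16 - 8*r (p(r) = 16 - 8*(r + 0) = 16 - 8*r)
T = -445
y(q, m) = m²
(y(9 - 1*(-1), 4) + T)*p(√(4 - 1)) = (4² - 445)*(16 - 8*√(4 - 1)) = (16 - 445)*(16 - 8*√3) = -429*(16 - 8*√3) = -6864 + 3432*√3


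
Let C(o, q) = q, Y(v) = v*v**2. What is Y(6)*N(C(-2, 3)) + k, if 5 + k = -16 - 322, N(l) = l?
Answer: 305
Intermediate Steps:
Y(v) = v**3
k = -343 (k = -5 + (-16 - 322) = -5 - 338 = -343)
Y(6)*N(C(-2, 3)) + k = 6**3*3 - 343 = 216*3 - 343 = 648 - 343 = 305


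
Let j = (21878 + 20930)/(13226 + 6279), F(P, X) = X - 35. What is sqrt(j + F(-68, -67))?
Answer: I*sqrt(37970422510)/19505 ≈ 9.9903*I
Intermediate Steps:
F(P, X) = -35 + X
j = 42808/19505 ≈ 2.1947
sqrt(j + F(-68, -67)) = sqrt(42808/19505 + (-35 - 67)) = sqrt(42808/19505 - 102) = sqrt(-1946702/19505) = I*sqrt(37970422510)/19505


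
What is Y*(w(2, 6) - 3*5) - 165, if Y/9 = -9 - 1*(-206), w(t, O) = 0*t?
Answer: -26760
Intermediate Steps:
w(t, O) = 0
Y = 1773 (Y = 9*(-9 - 1*(-206)) = 9*(-9 + 206) = 9*197 = 1773)
Y*(w(2, 6) - 3*5) - 165 = 1773*(0 - 3*5) - 165 = 1773*(0 - 15) - 165 = 1773*(-15) - 165 = -26595 - 165 = -26760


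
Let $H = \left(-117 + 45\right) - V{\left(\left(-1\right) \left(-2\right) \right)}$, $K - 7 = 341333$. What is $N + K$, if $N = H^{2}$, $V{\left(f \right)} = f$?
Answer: $346816$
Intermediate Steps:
$K = 341340$ ($K = 7 + 341333 = 341340$)
$H = -74$ ($H = \left(-117 + 45\right) - \left(-1\right) \left(-2\right) = -72 - 2 = -74$)
$N = 5476$ ($N = \left(-74\right)^{2} = 5476$)
$N + K = 5476 + 341340 = 346816$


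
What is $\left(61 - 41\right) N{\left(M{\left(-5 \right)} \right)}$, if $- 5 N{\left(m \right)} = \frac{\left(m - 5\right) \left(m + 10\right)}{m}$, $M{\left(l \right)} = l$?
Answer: $-40$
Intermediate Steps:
$N{\left(m \right)} = - \frac{\left(-5 + m\right) \left(10 + m\right)}{5 m}$ ($N{\left(m \right)} = - \frac{\left(m - 5\right) \left(m + 10\right) \frac{1}{m}}{5} = - \frac{\left(-5 + m\right) \left(10 + m\right) \frac{1}{m}}{5} = - \frac{\frac{1}{m} \left(-5 + m\right) \left(10 + m\right)}{5} = - \frac{\left(-5 + m\right) \left(10 + m\right)}{5 m}$)
$\left(61 - 41\right) N{\left(M{\left(-5 \right)} \right)} = \left(61 - 41\right) \left(-1 + \frac{10}{-5} - -1\right) = 20 \left(-1 + 10 \left(- \frac{1}{5}\right) + 1\right) = 20 \left(-1 - 2 + 1\right) = 20 \left(-2\right) = -40$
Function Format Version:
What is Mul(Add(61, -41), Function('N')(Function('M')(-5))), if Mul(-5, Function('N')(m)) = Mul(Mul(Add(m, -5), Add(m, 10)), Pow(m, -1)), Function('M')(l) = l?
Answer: -40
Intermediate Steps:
Function('N')(m) = Mul(Rational(-1, 5), Pow(m, -1), Add(-5, m), Add(10, m)) (Function('N')(m) = Mul(Rational(-1, 5), Mul(Mul(Add(m, -5), Add(m, 10)), Pow(m, -1))) = Mul(Rational(-1, 5), Mul(Mul(Add(-5, m), Add(10, m)), Pow(m, -1))) = Mul(Rational(-1, 5), Mul(Pow(m, -1), Add(-5, m), Add(10, m))) = Mul(Rational(-1, 5), Pow(m, -1), Add(-5, m), Add(10, m)))
Mul(Add(61, -41), Function('N')(Function('M')(-5))) = Mul(Add(61, -41), Add(-1, Mul(10, Pow(-5, -1)), Mul(Rational(-1, 5), -5))) = Mul(20, Add(-1, Mul(10, Rational(-1, 5)), 1)) = Mul(20, Add(-1, -2, 1)) = Mul(20, -2) = -40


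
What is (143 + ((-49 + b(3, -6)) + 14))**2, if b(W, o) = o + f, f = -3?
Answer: 9801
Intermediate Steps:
b(W, o) = -3 + o (b(W, o) = o - 3 = -3 + o)
(143 + ((-49 + b(3, -6)) + 14))**2 = (143 + ((-49 + (-3 - 6)) + 14))**2 = (143 + ((-49 - 9) + 14))**2 = (143 + (-58 + 14))**2 = (143 - 44)**2 = 99**2 = 9801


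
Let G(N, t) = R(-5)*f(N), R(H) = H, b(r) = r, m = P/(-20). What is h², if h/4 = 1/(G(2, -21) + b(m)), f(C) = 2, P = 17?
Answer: 6400/47089 ≈ 0.13591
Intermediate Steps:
m = -17/20 (m = 17/(-20) = 17*(-1/20) = -17/20 ≈ -0.85000)
G(N, t) = -10 (G(N, t) = -5*2 = -10)
h = -80/217 (h = 4/(-10 - 17/20) = 4/(-217/20) = 4*(-20/217) = -80/217 ≈ -0.36866)
h² = (-80/217)² = 6400/47089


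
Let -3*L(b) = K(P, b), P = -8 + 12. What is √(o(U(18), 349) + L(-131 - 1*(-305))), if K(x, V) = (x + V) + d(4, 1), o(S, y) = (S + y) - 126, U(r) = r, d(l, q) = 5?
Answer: 6*√5 ≈ 13.416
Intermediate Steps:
P = 4
o(S, y) = -126 + S + y
K(x, V) = 5 + V + x (K(x, V) = (x + V) + 5 = (V + x) + 5 = 5 + V + x)
L(b) = -3 - b/3 (L(b) = -(5 + b + 4)/3 = -(9 + b)/3 = -3 - b/3)
√(o(U(18), 349) + L(-131 - 1*(-305))) = √((-126 + 18 + 349) + (-3 - (-131 - 1*(-305))/3)) = √(241 + (-3 - (-131 + 305)/3)) = √(241 + (-3 - ⅓*174)) = √(241 + (-3 - 58)) = √(241 - 61) = √180 = 6*√5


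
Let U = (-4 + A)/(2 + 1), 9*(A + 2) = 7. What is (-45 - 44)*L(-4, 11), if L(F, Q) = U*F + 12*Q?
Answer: -333928/27 ≈ -12368.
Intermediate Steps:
A = -11/9 (A = -2 + (⅑)*7 = -2 + 7/9 = -11/9 ≈ -1.2222)
U = -47/27 (U = (-4 - 11/9)/(2 + 1) = -47/9/3 = -47/9*⅓ = -47/27 ≈ -1.7407)
L(F, Q) = 12*Q - 47*F/27 (L(F, Q) = -47*F/27 + 12*Q = 12*Q - 47*F/27)
(-45 - 44)*L(-4, 11) = (-45 - 44)*(12*11 - 47/27*(-4)) = -89*(132 + 188/27) = -89*3752/27 = -333928/27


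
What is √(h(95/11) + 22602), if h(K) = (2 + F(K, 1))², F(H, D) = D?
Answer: √22611 ≈ 150.37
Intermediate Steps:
h(K) = 9 (h(K) = (2 + 1)² = 3² = 9)
√(h(95/11) + 22602) = √(9 + 22602) = √22611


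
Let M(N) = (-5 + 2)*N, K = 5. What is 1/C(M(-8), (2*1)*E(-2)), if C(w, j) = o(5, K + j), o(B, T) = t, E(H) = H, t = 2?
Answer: 1/2 ≈ 0.50000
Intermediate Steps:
M(N) = -3*N
o(B, T) = 2
C(w, j) = 2
1/C(M(-8), (2*1)*E(-2)) = 1/2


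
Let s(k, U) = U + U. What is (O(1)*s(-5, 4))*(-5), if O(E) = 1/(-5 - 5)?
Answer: 4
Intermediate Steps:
s(k, U) = 2*U
O(E) = -⅒ (O(E) = 1/(-10) = -⅒)
(O(1)*s(-5, 4))*(-5) = -4/5*(-5) = -⅒*8*(-5) = -⅘*(-5) = 4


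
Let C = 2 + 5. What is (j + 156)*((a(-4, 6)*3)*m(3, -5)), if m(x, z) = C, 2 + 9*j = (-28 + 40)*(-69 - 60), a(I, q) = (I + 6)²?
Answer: -4088/3 ≈ -1362.7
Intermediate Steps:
a(I, q) = (6 + I)²
j = -1550/9 (j = -2/9 + ((-28 + 40)*(-69 - 60))/9 = -2/9 + (12*(-129))/9 = -2/9 + (⅑)*(-1548) = -2/9 - 172 = -1550/9 ≈ -172.22)
C = 7
m(x, z) = 7
(j + 156)*((a(-4, 6)*3)*m(3, -5)) = (-1550/9 + 156)*(((6 - 4)²*3)*7) = -146*2²*3*7/9 = -146*4*3*7/9 = -584*7/3 = -146/9*84 = -4088/3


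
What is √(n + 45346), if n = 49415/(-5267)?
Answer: √1257696222189/5267 ≈ 212.92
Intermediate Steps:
n = -49415/5267 (n = 49415*(-1/5267) = -49415/5267 ≈ -9.3820)
√(n + 45346) = √(-49415/5267 + 45346) = √(238787967/5267) = √1257696222189/5267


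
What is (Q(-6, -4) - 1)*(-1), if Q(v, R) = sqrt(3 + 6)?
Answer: -2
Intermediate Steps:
Q(v, R) = 3 (Q(v, R) = sqrt(9) = 3)
(Q(-6, -4) - 1)*(-1) = (3 - 1)*(-1) = 2*(-1) = -2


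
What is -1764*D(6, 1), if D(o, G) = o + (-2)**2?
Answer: -17640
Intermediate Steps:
D(o, G) = 4 + o (D(o, G) = o + 4 = 4 + o)
-1764*D(6, 1) = -1764*(4 + 6) = -1764*10 = -17640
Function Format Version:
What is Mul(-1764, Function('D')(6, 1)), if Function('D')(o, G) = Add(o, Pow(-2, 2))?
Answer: -17640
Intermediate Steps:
Function('D')(o, G) = Add(4, o) (Function('D')(o, G) = Add(o, 4) = Add(4, o))
Mul(-1764, Function('D')(6, 1)) = Mul(-1764, Add(4, 6)) = Mul(-1764, 10) = -17640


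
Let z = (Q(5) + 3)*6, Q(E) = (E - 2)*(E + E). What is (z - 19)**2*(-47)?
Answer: -1505927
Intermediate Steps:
Q(E) = 2*E*(-2 + E) (Q(E) = (-2 + E)*(2*E) = 2*E*(-2 + E))
z = 198 (z = (2*5*(-2 + 5) + 3)*6 = (2*5*3 + 3)*6 = (30 + 3)*6 = 33*6 = 198)
(z - 19)**2*(-47) = (198 - 19)**2*(-47) = 179**2*(-47) = 32041*(-47) = -1505927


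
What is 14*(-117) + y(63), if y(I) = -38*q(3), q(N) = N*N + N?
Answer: -2094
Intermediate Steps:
q(N) = N + N² (q(N) = N² + N = N + N²)
y(I) = -456 (y(I) = -114*(1 + 3) = -114*4 = -38*12 = -456)
14*(-117) + y(63) = 14*(-117) - 456 = -1638 - 456 = -2094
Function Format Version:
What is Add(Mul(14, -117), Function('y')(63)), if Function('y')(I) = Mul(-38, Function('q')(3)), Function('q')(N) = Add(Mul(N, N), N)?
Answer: -2094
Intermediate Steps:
Function('q')(N) = Add(N, Pow(N, 2)) (Function('q')(N) = Add(Pow(N, 2), N) = Add(N, Pow(N, 2)))
Function('y')(I) = -456 (Function('y')(I) = Mul(-38, Mul(3, Add(1, 3))) = Mul(-38, Mul(3, 4)) = Mul(-38, 12) = -456)
Add(Mul(14, -117), Function('y')(63)) = Add(Mul(14, -117), -456) = Add(-1638, -456) = -2094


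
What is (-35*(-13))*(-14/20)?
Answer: -637/2 ≈ -318.50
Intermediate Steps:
(-35*(-13))*(-14/20) = 455*(-14*1/20) = 455*(-7/10) = -637/2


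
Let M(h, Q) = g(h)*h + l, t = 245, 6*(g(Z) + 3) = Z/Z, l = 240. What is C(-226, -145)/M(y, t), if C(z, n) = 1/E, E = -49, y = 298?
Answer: 3/88837 ≈ 3.3770e-5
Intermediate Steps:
g(Z) = -17/6 (g(Z) = -3 + (Z/Z)/6 = -3 + (⅙)*1 = -3 + ⅙ = -17/6)
M(h, Q) = 240 - 17*h/6 (M(h, Q) = -17*h/6 + 240 = 240 - 17*h/6)
C(z, n) = -1/49 (C(z, n) = 1/(-49) = -1/49)
C(-226, -145)/M(y, t) = -1/(49*(240 - 17/6*298)) = -1/(49*(240 - 2533/3)) = -1/(49*(-1813/3)) = -1/49*(-3/1813) = 3/88837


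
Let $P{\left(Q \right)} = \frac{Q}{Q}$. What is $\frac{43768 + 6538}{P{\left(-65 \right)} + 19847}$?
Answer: $\frac{25153}{9924} \approx 2.5346$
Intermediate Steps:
$P{\left(Q \right)} = 1$
$\frac{43768 + 6538}{P{\left(-65 \right)} + 19847} = \frac{43768 + 6538}{1 + 19847} = \frac{50306}{19848} = 50306 \cdot \frac{1}{19848} = \frac{25153}{9924}$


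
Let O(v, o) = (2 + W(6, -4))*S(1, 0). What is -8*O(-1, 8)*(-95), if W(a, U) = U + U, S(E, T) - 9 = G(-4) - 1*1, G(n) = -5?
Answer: -13680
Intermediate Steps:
S(E, T) = 3 (S(E, T) = 9 + (-5 - 1*1) = 9 + (-5 - 1) = 9 - 6 = 3)
W(a, U) = 2*U
O(v, o) = -18 (O(v, o) = (2 + 2*(-4))*3 = (2 - 8)*3 = -6*3 = -18)
-8*O(-1, 8)*(-95) = -8*(-18)*(-95) = 144*(-95) = -13680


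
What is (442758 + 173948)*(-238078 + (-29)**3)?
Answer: -161864973702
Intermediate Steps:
(442758 + 173948)*(-238078 + (-29)**3) = 616706*(-238078 - 24389) = 616706*(-262467) = -161864973702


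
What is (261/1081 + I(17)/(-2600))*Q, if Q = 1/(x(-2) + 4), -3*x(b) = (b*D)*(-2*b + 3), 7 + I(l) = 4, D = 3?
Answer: 227281/16863600 ≈ 0.013478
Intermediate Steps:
I(l) = -3 (I(l) = -7 + 4 = -3)
x(b) = -b*(3 - 2*b) (x(b) = -b*3*(-2*b + 3)/3 = -3*b*(3 - 2*b)/3 = -b*(3 - 2*b))
Q = 1/18 (Q = 1/(-2*(-3 + 2*(-2)) + 4) = 1/(-2*(-3 - 4) + 4) = 1/(-2*(-7) + 4) = 1/(14 + 4) = 1/18 ≈ 0.055556)
(261/1081 + I(17)/(-2600))*Q = (261/1081 - 3/(-2600))*(1/18) = (261*(1/1081) - 3*(-1/2600))*(1/18) = (261/1081 + 3/2600)*(1/18) = (681843/2810600)*(1/18) = 227281/16863600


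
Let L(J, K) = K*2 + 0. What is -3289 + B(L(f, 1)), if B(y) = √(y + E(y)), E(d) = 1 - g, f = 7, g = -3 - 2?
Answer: -3289 + 2*√2 ≈ -3286.2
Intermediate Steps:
g = -5
L(J, K) = 2*K (L(J, K) = 2*K + 0 = 2*K)
E(d) = 6 (E(d) = 1 - 1*(-5) = 1 + 5 = 6)
B(y) = √(6 + y) (B(y) = √(y + 6) = √(6 + y))
-3289 + B(L(f, 1)) = -3289 + √(6 + 2*1) = -3289 + √(6 + 2) = -3289 + √8 = -3289 + 2*√2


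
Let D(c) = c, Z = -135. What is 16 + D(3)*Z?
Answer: -389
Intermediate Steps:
16 + D(3)*Z = 16 + 3*(-135) = 16 - 405 = -389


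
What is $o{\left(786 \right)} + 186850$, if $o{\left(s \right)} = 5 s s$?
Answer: $3275830$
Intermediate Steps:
$o{\left(s \right)} = 5 s^{2}$
$o{\left(786 \right)} + 186850 = 5 \cdot 786^{2} + 186850 = 5 \cdot 617796 + 186850 = 3088980 + 186850 = 3275830$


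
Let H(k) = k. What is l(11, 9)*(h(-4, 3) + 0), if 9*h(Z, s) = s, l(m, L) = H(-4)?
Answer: -4/3 ≈ -1.3333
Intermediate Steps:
l(m, L) = -4
h(Z, s) = s/9
l(11, 9)*(h(-4, 3) + 0) = -4*((⅑)*3 + 0) = -4*(⅓ + 0) = -4*⅓ = -4/3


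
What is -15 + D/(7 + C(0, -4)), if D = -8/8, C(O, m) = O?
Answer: -106/7 ≈ -15.143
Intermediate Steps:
D = -1 (D = -8*1/8 = -1)
-15 + D/(7 + C(0, -4)) = -15 - 1/(7 + 0) = -15 - 1/7 = -106/7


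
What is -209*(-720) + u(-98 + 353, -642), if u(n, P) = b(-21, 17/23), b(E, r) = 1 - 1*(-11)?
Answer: 150492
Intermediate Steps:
b(E, r) = 12 (b(E, r) = 1 + 11 = 12)
u(n, P) = 12
-209*(-720) + u(-98 + 353, -642) = -209*(-720) + 12 = 150480 + 12 = 150492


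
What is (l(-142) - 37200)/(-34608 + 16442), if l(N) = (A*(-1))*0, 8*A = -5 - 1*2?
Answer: 600/293 ≈ 2.0478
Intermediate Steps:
A = -7/8 (A = (-5 - 1*2)/8 = (-5 - 2)/8 = (1/8)*(-7) = -7/8 ≈ -0.87500)
l(N) = 0 (l(N) = -7/8*(-1)*0 = (7/8)*0 = 0)
(l(-142) - 37200)/(-34608 + 16442) = (0 - 37200)/(-34608 + 16442) = -37200/(-18166) = -37200*(-1/18166) = 600/293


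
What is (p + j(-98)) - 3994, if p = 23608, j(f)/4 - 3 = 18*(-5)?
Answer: 19266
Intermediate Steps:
j(f) = -348 (j(f) = 12 + 4*(18*(-5)) = 12 + 4*(-90) = 12 - 360 = -348)
(p + j(-98)) - 3994 = (23608 - 348) - 3994 = 23260 - 3994 = 19266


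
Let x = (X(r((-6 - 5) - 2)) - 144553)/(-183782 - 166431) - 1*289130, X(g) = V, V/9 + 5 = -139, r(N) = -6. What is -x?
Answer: 101256938841/350213 ≈ 2.8913e+5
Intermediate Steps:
V = -1296 (V = -45 + 9*(-139) = -45 - 1251 = -1296)
X(g) = -1296
x = -101256938841/350213 (x = (-1296 - 144553)/(-183782 - 166431) - 1*289130 = -145849/(-350213) - 289130 = -145849*(-1/350213) - 289130 = 145849/350213 - 289130 = -101256938841/350213 ≈ -2.8913e+5)
-x = -1*(-101256938841/350213) = 101256938841/350213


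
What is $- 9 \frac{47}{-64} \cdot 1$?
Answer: $\frac{423}{64} \approx 6.6094$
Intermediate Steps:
$- 9 \frac{47}{-64} \cdot 1 = - 9 \cdot 47 \left(- \frac{1}{64}\right) 1 = \left(-9\right) \left(- \frac{47}{64}\right) 1 = \frac{423}{64} \cdot 1 = \frac{423}{64}$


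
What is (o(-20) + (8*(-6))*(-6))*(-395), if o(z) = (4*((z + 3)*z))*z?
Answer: 10630240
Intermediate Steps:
o(z) = 4*z**2*(3 + z) (o(z) = (4*((3 + z)*z))*z = (4*(z*(3 + z)))*z = (4*z*(3 + z))*z = 4*z**2*(3 + z))
(o(-20) + (8*(-6))*(-6))*(-395) = (4*(-20)**2*(3 - 20) + (8*(-6))*(-6))*(-395) = (4*400*(-17) - 48*(-6))*(-395) = (-27200 + 288)*(-395) = -26912*(-395) = 10630240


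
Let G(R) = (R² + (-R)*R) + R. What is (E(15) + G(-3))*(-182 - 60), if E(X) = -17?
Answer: 4840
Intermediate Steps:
G(R) = R (G(R) = (R² - R²) + R = 0 + R = R)
(E(15) + G(-3))*(-182 - 60) = (-17 - 3)*(-182 - 60) = -20*(-242) = 4840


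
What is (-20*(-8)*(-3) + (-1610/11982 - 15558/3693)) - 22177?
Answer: -167125645378/7374921 ≈ -22661.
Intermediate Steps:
(-20*(-8)*(-3) + (-1610/11982 - 15558/3693)) - 22177 = (160*(-3) + (-1610*1/11982 - 15558*1/3693)) - 22177 = (-480 + (-805/5991 - 5186/1231)) - 22177 = (-480 - 32060281/7374921) - 22177 = -3572022361/7374921 - 22177 = -167125645378/7374921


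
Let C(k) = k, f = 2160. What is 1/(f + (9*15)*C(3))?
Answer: 1/2565 ≈ 0.00038986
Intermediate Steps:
1/(f + (9*15)*C(3)) = 1/(2160 + (9*15)*3) = 1/(2160 + 135*3) = 1/(2160 + 405) = 1/2565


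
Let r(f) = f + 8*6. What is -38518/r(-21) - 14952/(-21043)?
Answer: -810130570/568161 ≈ -1425.9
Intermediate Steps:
r(f) = 48 + f (r(f) = f + 48 = 48 + f)
-38518/r(-21) - 14952/(-21043) = -38518/(48 - 21) - 14952/(-21043) = -38518/27 - 14952*(-1/21043) = -38518*1/27 + 14952/21043 = -38518/27 + 14952/21043 = -810130570/568161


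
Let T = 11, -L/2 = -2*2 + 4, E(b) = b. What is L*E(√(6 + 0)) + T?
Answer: 11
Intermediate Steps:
L = 0 (L = -2*(-2*2 + 4) = -2*(-4 + 4) = -2*0 = 0)
L*E(√(6 + 0)) + T = 0*√(6 + 0) + 11 = 0*√6 + 11 = 0 + 11 = 11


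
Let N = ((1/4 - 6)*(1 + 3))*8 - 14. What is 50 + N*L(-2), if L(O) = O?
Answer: 446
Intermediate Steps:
N = -198 (N = ((¼ - 6)*4)*8 - 14 = -23/4*4*8 - 14 = -23*8 - 14 = -184 - 14 = -198)
50 + N*L(-2) = 50 - 198*(-2) = 50 + 396 = 446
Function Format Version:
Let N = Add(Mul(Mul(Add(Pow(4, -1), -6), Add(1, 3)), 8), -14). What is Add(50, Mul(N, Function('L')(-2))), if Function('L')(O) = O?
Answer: 446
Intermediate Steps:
N = -198 (N = Add(Mul(Mul(Add(Rational(1, 4), -6), 4), 8), -14) = Add(Mul(Mul(Rational(-23, 4), 4), 8), -14) = Add(Mul(-23, 8), -14) = Add(-184, -14) = -198)
Add(50, Mul(N, Function('L')(-2))) = Add(50, Mul(-198, -2)) = Add(50, 396) = 446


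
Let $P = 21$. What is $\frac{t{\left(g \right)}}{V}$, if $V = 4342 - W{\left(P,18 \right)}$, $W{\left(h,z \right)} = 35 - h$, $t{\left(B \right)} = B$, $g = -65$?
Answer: $- \frac{65}{4328} \approx -0.015018$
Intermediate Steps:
$V = 4328$ ($V = 4342 - \left(35 - 21\right) = 4342 - 14 = 4328$)
$\frac{t{\left(g \right)}}{V} = - \frac{65}{4328}$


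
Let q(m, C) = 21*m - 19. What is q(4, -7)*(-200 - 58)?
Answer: -16770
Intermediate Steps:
q(m, C) = -19 + 21*m
q(4, -7)*(-200 - 58) = (-19 + 21*4)*(-200 - 58) = (-19 + 84)*(-258) = 65*(-258) = -16770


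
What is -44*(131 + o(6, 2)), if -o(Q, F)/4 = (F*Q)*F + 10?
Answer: 220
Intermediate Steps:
o(Q, F) = -40 - 4*Q*F**2 (o(Q, F) = -4*((F*Q)*F + 10) = -4*(Q*F**2 + 10) = -4*(10 + Q*F**2) = -40 - 4*Q*F**2)
-44*(131 + o(6, 2)) = -44*(131 + (-40 - 4*6*2**2)) = -44*(131 + (-40 - 4*6*4)) = -44*(131 + (-40 - 96)) = -44*(131 - 136) = -44*(-5) = 220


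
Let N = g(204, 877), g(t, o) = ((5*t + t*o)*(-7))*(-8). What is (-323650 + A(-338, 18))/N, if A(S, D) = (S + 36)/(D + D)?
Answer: -5825851/181367424 ≈ -0.032122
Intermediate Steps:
A(S, D) = (36 + S)/(2*D) (A(S, D) = (36 + S)/((2*D)) = (36 + S)*(1/(2*D)) = (36 + S)/(2*D))
g(t, o) = 280*t + 56*o*t (g(t, o) = ((5*t + o*t)*(-7))*(-8) = (-35*t - 7*o*t)*(-8) = 280*t + 56*o*t)
N = 10075968 (N = 56*204*(5 + 877) = 56*204*882 = 10075968)
(-323650 + A(-338, 18))/N = (-323650 + (1/2)*(36 - 338)/18)/10075968 = (-323650 + (1/2)*(1/18)*(-302))*(1/10075968) = (-323650 - 151/18)*(1/10075968) = -5825851/18*1/10075968 = -5825851/181367424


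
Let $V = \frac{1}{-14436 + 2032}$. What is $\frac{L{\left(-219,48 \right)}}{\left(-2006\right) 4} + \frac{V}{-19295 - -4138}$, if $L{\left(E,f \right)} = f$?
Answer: $- \frac{1128043565}{188571450284} \approx -0.005982$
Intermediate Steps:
$V = - \frac{1}{12404}$ ($V = \frac{1}{-12404} = - \frac{1}{12404} \approx -8.0619 \cdot 10^{-5}$)
$\frac{L{\left(-219,48 \right)}}{\left(-2006\right) 4} + \frac{V}{-19295 - -4138} = \frac{48}{\left(-2006\right) 4} - \frac{1}{12404 \left(-19295 - -4138\right)} = \frac{48}{-8024} - \frac{1}{12404 \left(-19295 + 4138\right)} = 48 \left(- \frac{1}{8024}\right) - \frac{1}{12404 \left(-15157\right)} = - \frac{6}{1003} - - \frac{1}{188007428} = - \frac{6}{1003} + \frac{1}{188007428} = - \frac{1128043565}{188571450284}$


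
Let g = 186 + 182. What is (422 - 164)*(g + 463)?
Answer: 214398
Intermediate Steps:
g = 368
(422 - 164)*(g + 463) = (422 - 164)*(368 + 463) = 258*831 = 214398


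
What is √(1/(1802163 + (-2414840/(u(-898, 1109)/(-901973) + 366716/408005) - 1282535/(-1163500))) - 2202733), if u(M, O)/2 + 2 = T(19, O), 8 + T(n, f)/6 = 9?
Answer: I*√19918333208690304145242475503380246676620103313/95092347238266257219 ≈ 1484.2*I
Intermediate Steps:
T(n, f) = 6 (T(n, f) = -48 + 6*9 = -48 + 54 = 6)
u(M, O) = 8 (u(M, O) = -4 + 2*6 = -4 + 12 = 8)
√(1/(1802163 + (-2414840/(u(-898, 1109)/(-901973) + 366716/408005) - 1282535/(-1163500))) - 2202733) = √(1/(1802163 + (-2414840/(8/(-901973) + 366716/408005) - 1282535/(-1163500))) - 2202733) = √(1/(1802163 + (-2414840/(8*(-1/901973) + 366716*(1/408005)) - 1282535*(-1/1163500))) - 2202733) = √(1/(1802163 + (-2414840/(-8/901973 + 366716/408005) + 1433/1300)) - 2202733) = √(1/(1802163 + (-2414840/330764666628/368009493865 + 1433/1300)) - 2202733) = √(1/(1802163 + (-2414840*368009493865/330764666628 + 1433/1300)) - 2202733) = √(1/(1802163 + (-222171011541239150/82691166657 + 1433/1300)) - 2202733) = √(1/(1802163 - 288822196507169075519/107498516654100) - 2202733) = √(1/(-95092347238266257219/107498516654100) - 2202733) = √(-107498516654100/95092347238266257219 - 2202733) = √(-209463051309295446079433627/95092347238266257219) = I*√19918333208690304145242475503380246676620103313/95092347238266257219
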